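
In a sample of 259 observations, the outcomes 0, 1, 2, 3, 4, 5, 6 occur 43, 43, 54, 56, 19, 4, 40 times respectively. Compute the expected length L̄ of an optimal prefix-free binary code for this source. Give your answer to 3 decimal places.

2.664 bits/symbol

Probabilities are the counts divided by 259.
Repeatedly combine the two least-probable nodes; the expected code length is the sum of the merged weights.
merge 4/259 + 19/259 → 23/259
merge 23/259 + 40/259 → 9/37
merge 43/259 + 43/259 → 86/259
merge 54/259 + 8/37 → 110/259
merge 9/37 + 86/259 → 149/259
merge 110/259 + 149/259 → 1
L = 23/259 + 9/37 + 86/259 + 110/259 + 149/259 + 1 = 690/259 ≈ 2.664 bits/symbol.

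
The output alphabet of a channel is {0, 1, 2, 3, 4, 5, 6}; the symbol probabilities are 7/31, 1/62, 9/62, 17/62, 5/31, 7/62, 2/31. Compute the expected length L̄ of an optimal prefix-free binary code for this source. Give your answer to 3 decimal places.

2.581 bits/symbol

Repeatedly combine the two least-probable nodes; the expected code length is the sum of the merged weights.
merge 1/62 + 2/31 → 5/62
merge 5/62 + 7/62 → 6/31
merge 9/62 + 5/31 → 19/62
merge 6/31 + 7/31 → 13/31
merge 17/62 + 19/62 → 18/31
merge 13/31 + 18/31 → 1
L = 5/62 + 6/31 + 19/62 + 13/31 + 18/31 + 1 = 80/31 ≈ 2.581 bits/symbol.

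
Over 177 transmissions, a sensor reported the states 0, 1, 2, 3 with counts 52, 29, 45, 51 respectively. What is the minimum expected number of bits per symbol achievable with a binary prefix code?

Probabilities are the counts divided by 177.
Repeatedly combine the two least-probable nodes; the expected code length is the sum of the merged weights.
merge 29/177 + 15/59 → 74/177
merge 17/59 + 52/177 → 103/177
merge 74/177 + 103/177 → 1
L = 74/177 + 103/177 + 1 = 2 bits/symbol.

2 bits/symbol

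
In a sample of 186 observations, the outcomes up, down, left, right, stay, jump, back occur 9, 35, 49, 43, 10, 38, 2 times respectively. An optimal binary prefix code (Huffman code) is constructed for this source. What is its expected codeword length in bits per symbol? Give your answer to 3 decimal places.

2.473 bits/symbol

Probabilities are the counts divided by 186.
Repeatedly combine the two least-probable nodes; the expected code length is the sum of the merged weights.
merge 1/93 + 3/62 → 11/186
merge 5/93 + 11/186 → 7/62
merge 7/62 + 35/186 → 28/93
merge 19/93 + 43/186 → 27/62
merge 49/186 + 28/93 → 35/62
merge 27/62 + 35/62 → 1
L = 11/186 + 7/62 + 28/93 + 27/62 + 35/62 + 1 = 230/93 ≈ 2.473 bits/symbol.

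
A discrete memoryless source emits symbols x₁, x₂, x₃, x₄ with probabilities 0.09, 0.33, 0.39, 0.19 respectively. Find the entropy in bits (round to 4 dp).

1.8255 bits

H = −Σ pᵢ log₂ pᵢ.
−0.09·log₂(0.09) = 0.3127
−0.33·log₂(0.33) = 0.5278
−0.39·log₂(0.39) = 0.5298
−0.19·log₂(0.19) = 0.4552
Sum ≈ 1.8255 → 1.8255 bits.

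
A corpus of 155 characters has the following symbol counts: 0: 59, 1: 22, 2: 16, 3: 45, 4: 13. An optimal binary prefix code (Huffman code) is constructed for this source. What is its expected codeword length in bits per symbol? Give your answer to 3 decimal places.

2.135 bits/symbol

Probabilities are the counts divided by 155.
Repeatedly combine the two least-probable nodes; the expected code length is the sum of the merged weights.
merge 13/155 + 16/155 → 29/155
merge 22/155 + 29/155 → 51/155
merge 9/31 + 51/155 → 96/155
merge 59/155 + 96/155 → 1
L = 29/155 + 51/155 + 96/155 + 1 = 331/155 ≈ 2.135 bits/symbol.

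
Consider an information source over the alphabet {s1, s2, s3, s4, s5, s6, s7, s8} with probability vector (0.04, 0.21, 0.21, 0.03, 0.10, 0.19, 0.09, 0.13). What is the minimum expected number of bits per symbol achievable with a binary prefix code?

2.81 bits/symbol

Repeatedly combine the two least-probable nodes; the expected code length is the sum of the merged weights.
merge 3/100 + 1/25 → 7/100
merge 7/100 + 9/100 → 4/25
merge 1/10 + 13/100 → 23/100
merge 4/25 + 19/100 → 7/20
merge 21/100 + 21/100 → 21/50
merge 23/100 + 7/20 → 29/50
merge 21/50 + 29/50 → 1
L = 7/100 + 4/25 + 23/100 + 7/20 + 21/50 + 29/50 + 1 = 281/100 = 2.81 bits/symbol.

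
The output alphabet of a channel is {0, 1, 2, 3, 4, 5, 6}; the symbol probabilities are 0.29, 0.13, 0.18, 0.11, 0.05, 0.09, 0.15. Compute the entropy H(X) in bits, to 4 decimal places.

H = −Σ pᵢ log₂ pᵢ.
−0.29·log₂(0.29) = 0.5179
−0.13·log₂(0.13) = 0.3826
−0.18·log₂(0.18) = 0.4453
−0.11·log₂(0.11) = 0.3503
−0.05·log₂(0.05) = 0.2161
−0.09·log₂(0.09) = 0.3127
−0.15·log₂(0.15) = 0.4105
Sum ≈ 2.6354 → 2.6354 bits.

2.6354 bits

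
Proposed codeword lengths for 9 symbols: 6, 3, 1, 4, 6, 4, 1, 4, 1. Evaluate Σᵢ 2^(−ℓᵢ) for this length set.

With common denominator 2^6 = 64: Σ 2^(−ℓᵢ) = 1/64 + 8/64 + 32/64 + 4/64 + 1/64 + 4/64 + 32/64 + 4/64 + 32/64 = 118/64 = 1.84375.

1.84375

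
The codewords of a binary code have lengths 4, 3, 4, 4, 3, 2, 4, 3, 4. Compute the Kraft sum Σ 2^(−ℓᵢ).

With common denominator 2^4 = 16: Σ 2^(−ℓᵢ) = 1/16 + 2/16 + 1/16 + 1/16 + 2/16 + 4/16 + 1/16 + 2/16 + 1/16 = 15/16 = 0.9375.

0.9375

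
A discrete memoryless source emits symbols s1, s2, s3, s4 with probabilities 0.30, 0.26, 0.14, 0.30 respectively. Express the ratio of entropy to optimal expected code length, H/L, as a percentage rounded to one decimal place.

Entropy H = −Σ p log₂ p ≈ 1.9446 bits.
Huffman merges: 7/50+13/50→2/5; 3/10+3/10→3/5; 2/5+3/5→1. L = 2 ≈ 2.0000.
Efficiency = H/L = 1.9446/2.0000 = 97.2%.

97.2%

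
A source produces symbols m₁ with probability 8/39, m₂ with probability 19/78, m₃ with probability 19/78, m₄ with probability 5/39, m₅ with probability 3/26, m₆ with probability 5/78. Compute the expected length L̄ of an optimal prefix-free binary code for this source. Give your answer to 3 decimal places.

2.487 bits/symbol

Repeatedly combine the two least-probable nodes; the expected code length is the sum of the merged weights.
merge 5/78 + 3/26 → 7/39
merge 5/39 + 7/39 → 4/13
merge 8/39 + 19/78 → 35/78
merge 19/78 + 4/13 → 43/78
merge 35/78 + 43/78 → 1
L = 7/39 + 4/13 + 35/78 + 43/78 + 1 = 97/39 ≈ 2.487 bits/symbol.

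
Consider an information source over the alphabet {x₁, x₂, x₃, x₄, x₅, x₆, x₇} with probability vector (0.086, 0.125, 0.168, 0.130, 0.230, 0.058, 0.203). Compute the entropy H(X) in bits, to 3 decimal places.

H = −Σ pᵢ log₂ pᵢ.
−0.086·log₂(0.086) = 0.3044
−0.125·log₂(0.125) = 0.3750
−0.168·log₂(0.168) = 0.4323
−0.130·log₂(0.130) = 0.3826
−0.230·log₂(0.230) = 0.4877
−0.058·log₂(0.058) = 0.2383
−0.203·log₂(0.203) = 0.4670
Sum ≈ 2.6873 → 2.687 bits.

2.687 bits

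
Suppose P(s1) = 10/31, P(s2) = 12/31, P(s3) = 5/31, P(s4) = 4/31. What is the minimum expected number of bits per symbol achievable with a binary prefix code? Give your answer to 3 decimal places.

Repeatedly combine the two least-probable nodes; the expected code length is the sum of the merged weights.
merge 4/31 + 5/31 → 9/31
merge 9/31 + 10/31 → 19/31
merge 12/31 + 19/31 → 1
L = 9/31 + 19/31 + 1 = 59/31 ≈ 1.903 bits/symbol.

1.903 bits/symbol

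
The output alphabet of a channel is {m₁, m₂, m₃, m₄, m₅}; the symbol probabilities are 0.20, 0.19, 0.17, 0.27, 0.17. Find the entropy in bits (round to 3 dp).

H = −Σ pᵢ log₂ pᵢ.
−0.20·log₂(0.20) = 0.4644
−0.19·log₂(0.19) = 0.4552
−0.17·log₂(0.17) = 0.4346
−0.27·log₂(0.27) = 0.5100
−0.17·log₂(0.17) = 0.4346
Sum ≈ 2.2988 → 2.299 bits.

2.299 bits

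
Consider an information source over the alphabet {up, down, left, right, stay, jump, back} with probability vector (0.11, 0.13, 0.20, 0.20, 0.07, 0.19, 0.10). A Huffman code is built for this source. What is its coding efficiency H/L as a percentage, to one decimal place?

Entropy H = −Σ p log₂ p ≈ 2.7177 bits.
Huffman merges: 7/100+1/10→17/100; 11/100+13/100→6/25; 17/100+19/100→9/25; 1/5+1/5→2/5; 6/25+9/25→3/5; 2/5+3/5→1. L = 277/100 ≈ 2.7700.
Efficiency = H/L = 2.7177/2.7700 = 98.1%.

98.1%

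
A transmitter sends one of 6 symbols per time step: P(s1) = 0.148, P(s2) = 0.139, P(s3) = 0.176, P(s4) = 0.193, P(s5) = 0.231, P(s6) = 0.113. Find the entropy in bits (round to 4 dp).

H = −Σ pᵢ log₂ pᵢ.
−0.148·log₂(0.148) = 0.4079
−0.139·log₂(0.139) = 0.3957
−0.176·log₂(0.176) = 0.4411
−0.193·log₂(0.193) = 0.4581
−0.231·log₂(0.231) = 0.4883
−0.113·log₂(0.113) = 0.3555
Sum ≈ 2.5466 → 2.5466 bits.

2.5466 bits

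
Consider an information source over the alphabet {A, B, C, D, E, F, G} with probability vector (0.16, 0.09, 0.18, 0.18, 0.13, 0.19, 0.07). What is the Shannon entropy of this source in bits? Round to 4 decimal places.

H = −Σ pᵢ log₂ pᵢ.
−0.16·log₂(0.16) = 0.4230
−0.09·log₂(0.09) = 0.3127
−0.18·log₂(0.18) = 0.4453
−0.18·log₂(0.18) = 0.4453
−0.13·log₂(0.13) = 0.3826
−0.19·log₂(0.19) = 0.4552
−0.07·log₂(0.07) = 0.2686
Sum ≈ 2.7327 → 2.7327 bits.

2.7327 bits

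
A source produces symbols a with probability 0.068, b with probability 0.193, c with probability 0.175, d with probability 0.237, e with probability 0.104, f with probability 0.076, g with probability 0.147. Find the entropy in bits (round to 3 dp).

2.683 bits

H = −Σ pᵢ log₂ pᵢ.
−0.068·log₂(0.068) = 0.2637
−0.193·log₂(0.193) = 0.4581
−0.175·log₂(0.175) = 0.4401
−0.237·log₂(0.237) = 0.4923
−0.104·log₂(0.104) = 0.3396
−0.076·log₂(0.076) = 0.2826
−0.147·log₂(0.147) = 0.4066
Sum ≈ 2.6829 → 2.683 bits.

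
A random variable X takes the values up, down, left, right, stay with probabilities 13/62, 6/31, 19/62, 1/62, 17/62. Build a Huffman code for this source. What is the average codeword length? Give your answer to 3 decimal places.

2.210 bits/symbol

Repeatedly combine the two least-probable nodes; the expected code length is the sum of the merged weights.
merge 1/62 + 6/31 → 13/62
merge 13/62 + 13/62 → 13/31
merge 17/62 + 19/62 → 18/31
merge 13/31 + 18/31 → 1
L = 13/62 + 13/31 + 18/31 + 1 = 137/62 ≈ 2.210 bits/symbol.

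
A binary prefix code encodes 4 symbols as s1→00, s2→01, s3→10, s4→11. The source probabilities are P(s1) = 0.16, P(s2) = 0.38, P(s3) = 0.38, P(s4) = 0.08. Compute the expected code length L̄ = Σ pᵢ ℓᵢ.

2 bits/symbol

L̄ = Σ pᵢ·ℓᵢ = 0.16·2 + 0.38·2 + 0.38·2 + 0.08·2 = 2 bits/symbol.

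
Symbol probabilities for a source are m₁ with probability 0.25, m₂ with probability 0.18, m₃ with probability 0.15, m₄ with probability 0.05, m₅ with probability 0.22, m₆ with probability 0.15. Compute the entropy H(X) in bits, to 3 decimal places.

2.463 bits

H = −Σ pᵢ log₂ pᵢ.
−0.25·log₂(0.25) = 0.5000
−0.18·log₂(0.18) = 0.4453
−0.15·log₂(0.15) = 0.4105
−0.05·log₂(0.05) = 0.2161
−0.22·log₂(0.22) = 0.4806
−0.15·log₂(0.15) = 0.4105
Sum ≈ 2.4631 → 2.463 bits.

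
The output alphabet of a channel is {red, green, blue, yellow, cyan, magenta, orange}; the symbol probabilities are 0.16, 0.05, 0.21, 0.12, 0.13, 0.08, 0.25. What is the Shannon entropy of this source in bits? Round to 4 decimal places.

2.6532 bits

H = −Σ pᵢ log₂ pᵢ.
−0.16·log₂(0.16) = 0.4230
−0.05·log₂(0.05) = 0.2161
−0.21·log₂(0.21) = 0.4728
−0.12·log₂(0.12) = 0.3671
−0.13·log₂(0.13) = 0.3826
−0.08·log₂(0.08) = 0.2915
−0.25·log₂(0.25) = 0.5000
Sum ≈ 2.6532 → 2.6532 bits.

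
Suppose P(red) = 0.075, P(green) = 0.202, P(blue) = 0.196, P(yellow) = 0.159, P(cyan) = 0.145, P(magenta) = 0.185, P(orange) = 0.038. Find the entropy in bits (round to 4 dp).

2.6626 bits

H = −Σ pᵢ log₂ pᵢ.
−0.075·log₂(0.075) = 0.2803
−0.202·log₂(0.202) = 0.4661
−0.196·log₂(0.196) = 0.4608
−0.159·log₂(0.159) = 0.4218
−0.145·log₂(0.145) = 0.4040
−0.185·log₂(0.185) = 0.4504
−0.038·log₂(0.038) = 0.1793
Sum ≈ 2.6626 → 2.6626 bits.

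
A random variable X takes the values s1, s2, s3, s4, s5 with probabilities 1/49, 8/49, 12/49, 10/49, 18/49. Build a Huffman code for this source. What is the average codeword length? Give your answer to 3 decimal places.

Repeatedly combine the two least-probable nodes; the expected code length is the sum of the merged weights.
merge 1/49 + 8/49 → 9/49
merge 9/49 + 10/49 → 19/49
merge 12/49 + 18/49 → 30/49
merge 19/49 + 30/49 → 1
L = 9/49 + 19/49 + 30/49 + 1 = 107/49 ≈ 2.184 bits/symbol.

2.184 bits/symbol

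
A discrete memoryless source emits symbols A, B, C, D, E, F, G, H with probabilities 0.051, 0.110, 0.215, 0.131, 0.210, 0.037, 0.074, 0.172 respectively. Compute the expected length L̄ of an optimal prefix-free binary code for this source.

2.825 bits/symbol

Repeatedly combine the two least-probable nodes; the expected code length is the sum of the merged weights.
merge 37/1000 + 51/1000 → 11/125
merge 37/500 + 11/125 → 81/500
merge 11/100 + 131/1000 → 241/1000
merge 81/500 + 43/250 → 167/500
merge 21/100 + 43/200 → 17/40
merge 241/1000 + 167/500 → 23/40
merge 17/40 + 23/40 → 1
L = 11/125 + 81/500 + 241/1000 + 167/500 + 17/40 + 23/40 + 1 = 113/40 = 2.825 bits/symbol.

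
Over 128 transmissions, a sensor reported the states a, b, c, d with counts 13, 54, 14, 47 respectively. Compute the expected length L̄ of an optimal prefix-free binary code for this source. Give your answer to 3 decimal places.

1.789 bits/symbol

Probabilities are the counts divided by 128.
Repeatedly combine the two least-probable nodes; the expected code length is the sum of the merged weights.
merge 13/128 + 7/64 → 27/128
merge 27/128 + 47/128 → 37/64
merge 27/64 + 37/64 → 1
L = 27/128 + 37/64 + 1 = 229/128 ≈ 1.789 bits/symbol.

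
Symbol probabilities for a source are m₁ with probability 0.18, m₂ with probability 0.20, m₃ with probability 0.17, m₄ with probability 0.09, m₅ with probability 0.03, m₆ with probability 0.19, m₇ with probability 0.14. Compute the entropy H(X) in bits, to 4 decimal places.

2.6610 bits

H = −Σ pᵢ log₂ pᵢ.
−0.18·log₂(0.18) = 0.4453
−0.20·log₂(0.20) = 0.4644
−0.17·log₂(0.17) = 0.4346
−0.09·log₂(0.09) = 0.3127
−0.03·log₂(0.03) = 0.1518
−0.19·log₂(0.19) = 0.4552
−0.14·log₂(0.14) = 0.3971
Sum ≈ 2.6610 → 2.6610 bits.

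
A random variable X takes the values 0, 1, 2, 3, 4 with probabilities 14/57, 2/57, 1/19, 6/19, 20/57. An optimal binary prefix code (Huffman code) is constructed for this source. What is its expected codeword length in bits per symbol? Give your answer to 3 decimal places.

Repeatedly combine the two least-probable nodes; the expected code length is the sum of the merged weights.
merge 2/57 + 1/19 → 5/57
merge 5/57 + 14/57 → 1/3
merge 6/19 + 1/3 → 37/57
merge 20/57 + 37/57 → 1
L = 5/57 + 1/3 + 37/57 + 1 = 118/57 ≈ 2.070 bits/symbol.

2.070 bits/symbol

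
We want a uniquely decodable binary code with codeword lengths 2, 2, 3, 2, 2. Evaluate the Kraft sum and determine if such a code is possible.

1.125; no

With common denominator 2^3 = 8: Σ 2^(−ℓᵢ) = 2/8 + 2/8 + 1/8 + 2/8 + 2/8 = 9/8 = 1.125.
Kraft's inequality requires Σ ≤ 1; here Σ = 1.125 > 1, so no such prefix code exists.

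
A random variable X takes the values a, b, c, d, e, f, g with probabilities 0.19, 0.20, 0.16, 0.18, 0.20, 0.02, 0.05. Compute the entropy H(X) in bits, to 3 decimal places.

H = −Σ pᵢ log₂ pᵢ.
−0.19·log₂(0.19) = 0.4552
−0.20·log₂(0.20) = 0.4644
−0.16·log₂(0.16) = 0.4230
−0.18·log₂(0.18) = 0.4453
−0.20·log₂(0.20) = 0.4644
−0.02·log₂(0.02) = 0.1129
−0.05·log₂(0.05) = 0.2161
Sum ≈ 2.5813 → 2.581 bits.

2.581 bits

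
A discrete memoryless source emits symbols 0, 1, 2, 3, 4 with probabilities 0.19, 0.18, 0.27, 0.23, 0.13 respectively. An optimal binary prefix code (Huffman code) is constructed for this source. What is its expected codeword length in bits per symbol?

2.31 bits/symbol

Repeatedly combine the two least-probable nodes; the expected code length is the sum of the merged weights.
merge 13/100 + 9/50 → 31/100
merge 19/100 + 23/100 → 21/50
merge 27/100 + 31/100 → 29/50
merge 21/50 + 29/50 → 1
L = 31/100 + 21/50 + 29/50 + 1 = 231/100 = 2.31 bits/symbol.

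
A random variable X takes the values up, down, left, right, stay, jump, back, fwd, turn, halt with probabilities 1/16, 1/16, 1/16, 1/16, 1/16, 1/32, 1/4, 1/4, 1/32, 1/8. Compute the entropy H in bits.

2.9375 bits

Each probability is a power of 1/2, so log₂(1/p) is an integer.
H = Σ p·log₂(1/p) = 1/16·4 + 1/16·4 + 1/16·4 + 1/16·4 + 1/16·4 + 1/32·5 + 1/4·2 + 1/4·2 + 1/32·5 + 1/8·3 = 2.9375 bits.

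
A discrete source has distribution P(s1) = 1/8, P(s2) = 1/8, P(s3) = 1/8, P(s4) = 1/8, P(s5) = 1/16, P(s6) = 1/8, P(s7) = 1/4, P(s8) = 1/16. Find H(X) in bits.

2.875 bits

Each probability is a power of 1/2, so log₂(1/p) is an integer.
H = Σ p·log₂(1/p) = 1/8·3 + 1/8·3 + 1/8·3 + 1/8·3 + 1/16·4 + 1/8·3 + 1/4·2 + 1/16·4 = 2.875 bits.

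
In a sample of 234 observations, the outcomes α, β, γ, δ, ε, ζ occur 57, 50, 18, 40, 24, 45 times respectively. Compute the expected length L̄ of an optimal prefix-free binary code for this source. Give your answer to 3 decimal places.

2.530 bits/symbol

Probabilities are the counts divided by 234.
Repeatedly combine the two least-probable nodes; the expected code length is the sum of the merged weights.
merge 1/13 + 4/39 → 7/39
merge 20/117 + 7/39 → 41/117
merge 5/26 + 25/117 → 95/234
merge 19/78 + 41/117 → 139/234
merge 95/234 + 139/234 → 1
L = 7/39 + 41/117 + 95/234 + 139/234 + 1 = 296/117 ≈ 2.530 bits/symbol.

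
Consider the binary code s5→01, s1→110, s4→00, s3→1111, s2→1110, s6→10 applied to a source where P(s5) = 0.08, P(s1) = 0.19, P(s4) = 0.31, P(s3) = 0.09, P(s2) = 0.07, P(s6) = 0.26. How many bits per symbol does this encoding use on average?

2.51 bits/symbol

L̄ = Σ pᵢ·ℓᵢ = 0.08·2 + 0.19·3 + 0.31·2 + 0.09·4 + 0.07·4 + 0.26·2 = 2.51 bits/symbol.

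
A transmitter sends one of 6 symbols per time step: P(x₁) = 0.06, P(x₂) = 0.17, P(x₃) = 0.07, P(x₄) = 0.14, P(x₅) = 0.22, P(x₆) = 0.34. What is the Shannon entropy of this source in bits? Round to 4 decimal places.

2.3535 bits

H = −Σ pᵢ log₂ pᵢ.
−0.06·log₂(0.06) = 0.2435
−0.17·log₂(0.17) = 0.4346
−0.07·log₂(0.07) = 0.2686
−0.14·log₂(0.14) = 0.3971
−0.22·log₂(0.22) = 0.4806
−0.34·log₂(0.34) = 0.5292
Sum ≈ 2.3535 → 2.3535 bits.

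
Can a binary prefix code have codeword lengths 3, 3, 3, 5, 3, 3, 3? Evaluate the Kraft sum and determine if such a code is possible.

With common denominator 2^5 = 32: Σ 2^(−ℓᵢ) = 4/32 + 4/32 + 4/32 + 1/32 + 4/32 + 4/32 + 4/32 = 25/32 = 0.78125.
Kraft's inequality requires Σ ≤ 1; here Σ = 0.78125 ≤ 1, so such a prefix code exists.

0.78125; yes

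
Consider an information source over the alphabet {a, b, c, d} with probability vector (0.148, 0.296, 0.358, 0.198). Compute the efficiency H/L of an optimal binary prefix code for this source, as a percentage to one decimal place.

96.6%

Entropy H = −Σ p log₂ p ≈ 1.9210 bits.
Huffman merges: 37/250+99/500→173/500; 37/125+173/500→321/500; 179/500+321/500→1. L = 497/250 ≈ 1.9880.
Efficiency = H/L = 1.9210/1.9880 = 96.6%.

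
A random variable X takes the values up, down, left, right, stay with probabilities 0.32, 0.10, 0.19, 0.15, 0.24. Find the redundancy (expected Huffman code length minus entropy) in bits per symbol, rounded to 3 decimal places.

Entropy H = −Σ p log₂ p ≈ 2.2181 bits.
Huffman merges: 1/10+3/20→1/4; 19/100+6/25→43/100; 1/4+8/25→57/100; 43/100+57/100→1. L = 9/4 ≈ 2.2500.
L − H = 2.2500 − 2.2181 = 0.032 bits.

0.032 bits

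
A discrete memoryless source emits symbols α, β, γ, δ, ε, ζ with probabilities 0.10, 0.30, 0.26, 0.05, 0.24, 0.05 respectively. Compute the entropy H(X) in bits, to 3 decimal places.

H = −Σ pᵢ log₂ pᵢ.
−0.10·log₂(0.10) = 0.3322
−0.30·log₂(0.30) = 0.5211
−0.26·log₂(0.26) = 0.5053
−0.05·log₂(0.05) = 0.2161
−0.24·log₂(0.24) = 0.4941
−0.05·log₂(0.05) = 0.2161
Sum ≈ 2.2849 → 2.285 bits.

2.285 bits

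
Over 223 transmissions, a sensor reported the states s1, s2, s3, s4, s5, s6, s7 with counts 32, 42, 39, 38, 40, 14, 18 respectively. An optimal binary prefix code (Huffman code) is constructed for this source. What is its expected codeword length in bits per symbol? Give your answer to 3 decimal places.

2.776 bits/symbol

Probabilities are the counts divided by 223.
Repeatedly combine the two least-probable nodes; the expected code length is the sum of the merged weights.
merge 14/223 + 18/223 → 32/223
merge 32/223 + 32/223 → 64/223
merge 38/223 + 39/223 → 77/223
merge 40/223 + 42/223 → 82/223
merge 64/223 + 77/223 → 141/223
merge 82/223 + 141/223 → 1
L = 32/223 + 64/223 + 77/223 + 82/223 + 141/223 + 1 = 619/223 ≈ 2.776 bits/symbol.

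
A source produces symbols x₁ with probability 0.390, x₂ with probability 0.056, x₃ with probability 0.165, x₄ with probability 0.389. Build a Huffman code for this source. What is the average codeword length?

1.831 bits/symbol

Repeatedly combine the two least-probable nodes; the expected code length is the sum of the merged weights.
merge 7/125 + 33/200 → 221/1000
merge 221/1000 + 389/1000 → 61/100
merge 39/100 + 61/100 → 1
L = 221/1000 + 61/100 + 1 = 1831/1000 = 1.831 bits/symbol.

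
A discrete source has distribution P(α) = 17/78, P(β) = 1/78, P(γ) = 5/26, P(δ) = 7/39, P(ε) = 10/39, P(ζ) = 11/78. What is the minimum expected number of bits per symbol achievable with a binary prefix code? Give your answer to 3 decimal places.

2.487 bits/symbol

Repeatedly combine the two least-probable nodes; the expected code length is the sum of the merged weights.
merge 1/78 + 11/78 → 2/13
merge 2/13 + 7/39 → 1/3
merge 5/26 + 17/78 → 16/39
merge 10/39 + 1/3 → 23/39
merge 16/39 + 23/39 → 1
L = 2/13 + 1/3 + 16/39 + 23/39 + 1 = 97/39 ≈ 2.487 bits/symbol.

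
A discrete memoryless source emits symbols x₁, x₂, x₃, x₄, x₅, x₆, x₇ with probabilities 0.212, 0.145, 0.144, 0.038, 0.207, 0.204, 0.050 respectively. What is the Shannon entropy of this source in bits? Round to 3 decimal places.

H = −Σ pᵢ log₂ pᵢ.
−0.212·log₂(0.212) = 0.4744
−0.145·log₂(0.145) = 0.4040
−0.144·log₂(0.144) = 0.4026
−0.038·log₂(0.038) = 0.1793
−0.207·log₂(0.207) = 0.4704
−0.204·log₂(0.204) = 0.4678
−0.050·log₂(0.050) = 0.2161
Sum ≈ 2.6146 → 2.615 bits.

2.615 bits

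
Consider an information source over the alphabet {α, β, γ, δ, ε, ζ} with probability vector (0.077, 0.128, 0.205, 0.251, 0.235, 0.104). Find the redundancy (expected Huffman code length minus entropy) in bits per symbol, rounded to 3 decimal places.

Entropy H = −Σ p log₂ p ≈ 2.4643 bits.
Huffman merges: 77/1000+13/125→181/1000; 16/125+181/1000→309/1000; 41/200+47/200→11/25; 251/1000+309/1000→14/25; 11/25+14/25→1. L = 249/100 ≈ 2.4900.
L − H = 2.4900 − 2.4643 = 0.026 bits.

0.026 bits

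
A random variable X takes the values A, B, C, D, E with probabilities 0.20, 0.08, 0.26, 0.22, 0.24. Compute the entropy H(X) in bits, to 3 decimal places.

H = −Σ pᵢ log₂ pᵢ.
−0.20·log₂(0.20) = 0.4644
−0.08·log₂(0.08) = 0.2915
−0.26·log₂(0.26) = 0.5053
−0.22·log₂(0.22) = 0.4806
−0.24·log₂(0.24) = 0.4941
Sum ≈ 2.2359 → 2.236 bits.

2.236 bits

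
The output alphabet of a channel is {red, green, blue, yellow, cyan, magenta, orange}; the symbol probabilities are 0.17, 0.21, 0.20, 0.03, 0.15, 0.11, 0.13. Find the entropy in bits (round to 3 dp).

2.667 bits

H = −Σ pᵢ log₂ pᵢ.
−0.17·log₂(0.17) = 0.4346
−0.21·log₂(0.21) = 0.4728
−0.20·log₂(0.20) = 0.4644
−0.03·log₂(0.03) = 0.1518
−0.15·log₂(0.15) = 0.4105
−0.11·log₂(0.11) = 0.3503
−0.13·log₂(0.13) = 0.3826
Sum ≈ 2.6670 → 2.667 bits.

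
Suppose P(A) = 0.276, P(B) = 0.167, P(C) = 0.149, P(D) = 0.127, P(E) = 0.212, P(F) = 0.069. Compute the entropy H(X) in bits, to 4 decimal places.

H = −Σ pᵢ log₂ pᵢ.
−0.276·log₂(0.276) = 0.5126
−0.167·log₂(0.167) = 0.4312
−0.149·log₂(0.149) = 0.4092
−0.127·log₂(0.127) = 0.3781
−0.212·log₂(0.212) = 0.4744
−0.069·log₂(0.069) = 0.2662
Sum ≈ 2.4717 → 2.4717 bits.

2.4717 bits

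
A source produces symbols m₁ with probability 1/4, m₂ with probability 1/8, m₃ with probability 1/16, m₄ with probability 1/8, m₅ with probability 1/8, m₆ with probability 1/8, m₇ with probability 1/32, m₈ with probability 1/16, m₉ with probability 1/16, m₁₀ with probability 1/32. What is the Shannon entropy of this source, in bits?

Each probability is a power of 1/2, so log₂(1/p) is an integer.
H = Σ p·log₂(1/p) = 1/4·2 + 1/8·3 + 1/16·4 + 1/8·3 + 1/8·3 + 1/8·3 + 1/32·5 + 1/16·4 + 1/16·4 + 1/32·5 = 3.0625 bits.

3.0625 bits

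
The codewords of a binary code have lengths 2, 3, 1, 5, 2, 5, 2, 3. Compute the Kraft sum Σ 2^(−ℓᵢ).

1.5625

With common denominator 2^5 = 32: Σ 2^(−ℓᵢ) = 8/32 + 4/32 + 16/32 + 1/32 + 8/32 + 1/32 + 8/32 + 4/32 = 50/32 = 1.5625.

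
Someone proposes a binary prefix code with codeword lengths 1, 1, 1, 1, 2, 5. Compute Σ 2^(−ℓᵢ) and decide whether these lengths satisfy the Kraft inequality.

2.28125; no

With common denominator 2^5 = 32: Σ 2^(−ℓᵢ) = 16/32 + 16/32 + 16/32 + 16/32 + 8/32 + 1/32 = 73/32 = 2.28125.
Kraft's inequality requires Σ ≤ 1; here Σ = 2.28125 > 1, so no such prefix code exists.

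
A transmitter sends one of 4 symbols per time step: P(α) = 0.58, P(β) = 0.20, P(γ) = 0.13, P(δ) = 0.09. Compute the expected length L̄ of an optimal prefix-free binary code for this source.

Repeatedly combine the two least-probable nodes; the expected code length is the sum of the merged weights.
merge 9/100 + 13/100 → 11/50
merge 1/5 + 11/50 → 21/50
merge 21/50 + 29/50 → 1
L = 11/50 + 21/50 + 1 = 41/25 = 1.64 bits/symbol.

1.64 bits/symbol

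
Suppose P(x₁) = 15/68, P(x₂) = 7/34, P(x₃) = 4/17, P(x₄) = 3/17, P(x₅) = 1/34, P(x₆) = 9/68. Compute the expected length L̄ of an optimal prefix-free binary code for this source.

Repeatedly combine the two least-probable nodes; the expected code length is the sum of the merged weights.
merge 1/34 + 9/68 → 11/68
merge 11/68 + 3/17 → 23/68
merge 7/34 + 15/68 → 29/68
merge 4/17 + 23/68 → 39/68
merge 29/68 + 39/68 → 1
L = 11/68 + 23/68 + 29/68 + 39/68 + 1 = 5/2 = 2.5 bits/symbol.

2.5 bits/symbol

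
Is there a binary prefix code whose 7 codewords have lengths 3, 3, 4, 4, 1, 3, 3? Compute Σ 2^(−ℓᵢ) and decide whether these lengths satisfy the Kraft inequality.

1.125; no

With common denominator 2^4 = 16: Σ 2^(−ℓᵢ) = 2/16 + 2/16 + 1/16 + 1/16 + 8/16 + 2/16 + 2/16 = 18/16 = 1.125.
Kraft's inequality requires Σ ≤ 1; here Σ = 1.125 > 1, so no such prefix code exists.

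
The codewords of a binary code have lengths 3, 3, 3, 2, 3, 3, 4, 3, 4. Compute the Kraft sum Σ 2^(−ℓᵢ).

1.125

With common denominator 2^4 = 16: Σ 2^(−ℓᵢ) = 2/16 + 2/16 + 2/16 + 4/16 + 2/16 + 2/16 + 1/16 + 2/16 + 1/16 = 18/16 = 1.125.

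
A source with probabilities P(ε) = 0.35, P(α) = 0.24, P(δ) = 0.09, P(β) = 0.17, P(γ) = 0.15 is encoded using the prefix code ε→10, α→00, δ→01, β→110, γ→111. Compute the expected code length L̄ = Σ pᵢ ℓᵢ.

2.32 bits/symbol

L̄ = Σ pᵢ·ℓᵢ = 0.35·2 + 0.24·2 + 0.09·2 + 0.17·3 + 0.15·3 = 2.32 bits/symbol.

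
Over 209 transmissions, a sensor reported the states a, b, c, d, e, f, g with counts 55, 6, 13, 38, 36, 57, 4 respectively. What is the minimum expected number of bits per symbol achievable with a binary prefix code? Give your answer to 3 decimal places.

2.440 bits/symbol

Probabilities are the counts divided by 209.
Repeatedly combine the two least-probable nodes; the expected code length is the sum of the merged weights.
merge 4/209 + 6/209 → 10/209
merge 10/209 + 13/209 → 23/209
merge 23/209 + 36/209 → 59/209
merge 2/11 + 5/19 → 93/209
merge 3/11 + 59/209 → 116/209
merge 93/209 + 116/209 → 1
L = 10/209 + 23/209 + 59/209 + 93/209 + 116/209 + 1 = 510/209 ≈ 2.440 bits/symbol.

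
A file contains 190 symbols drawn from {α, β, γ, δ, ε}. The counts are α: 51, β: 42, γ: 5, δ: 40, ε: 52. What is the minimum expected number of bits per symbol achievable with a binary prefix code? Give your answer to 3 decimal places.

Probabilities are the counts divided by 190.
Repeatedly combine the two least-probable nodes; the expected code length is the sum of the merged weights.
merge 1/38 + 4/19 → 9/38
merge 21/95 + 9/38 → 87/190
merge 51/190 + 26/95 → 103/190
merge 87/190 + 103/190 → 1
L = 9/38 + 87/190 + 103/190 + 1 = 85/38 ≈ 2.237 bits/symbol.

2.237 bits/symbol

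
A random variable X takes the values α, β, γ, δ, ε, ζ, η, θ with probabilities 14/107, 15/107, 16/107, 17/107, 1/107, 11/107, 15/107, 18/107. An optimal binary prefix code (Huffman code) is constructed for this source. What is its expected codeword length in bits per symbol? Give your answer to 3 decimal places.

2.944 bits/symbol

Repeatedly combine the two least-probable nodes; the expected code length is the sum of the merged weights.
merge 1/107 + 11/107 → 12/107
merge 12/107 + 14/107 → 26/107
merge 15/107 + 15/107 → 30/107
merge 16/107 + 17/107 → 33/107
merge 18/107 + 26/107 → 44/107
merge 30/107 + 33/107 → 63/107
merge 44/107 + 63/107 → 1
L = 12/107 + 26/107 + 30/107 + 33/107 + 44/107 + 63/107 + 1 = 315/107 ≈ 2.944 bits/symbol.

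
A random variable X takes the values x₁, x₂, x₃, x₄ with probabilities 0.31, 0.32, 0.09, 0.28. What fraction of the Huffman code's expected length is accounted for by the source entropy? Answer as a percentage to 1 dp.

93.8%

Entropy H = −Σ p log₂ p ≈ 1.8767 bits.
Huffman merges: 9/100+7/25→37/100; 31/100+8/25→63/100; 37/100+63/100→1. L = 2 ≈ 2.0000.
Efficiency = H/L = 1.8767/2.0000 = 93.8%.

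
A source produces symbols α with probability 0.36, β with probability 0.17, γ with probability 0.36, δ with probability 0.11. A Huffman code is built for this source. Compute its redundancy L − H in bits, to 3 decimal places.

Entropy H = −Σ p log₂ p ≈ 1.8461 bits.
Huffman merges: 11/100+17/100→7/25; 7/25+9/25→16/25; 9/25+16/25→1. L = 48/25 ≈ 1.9200.
L − H = 1.9200 − 1.8461 = 0.074 bits.

0.074 bits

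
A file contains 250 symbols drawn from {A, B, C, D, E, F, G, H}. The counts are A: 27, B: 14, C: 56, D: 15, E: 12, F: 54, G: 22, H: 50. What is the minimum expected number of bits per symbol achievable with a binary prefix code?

Probabilities are the counts divided by 250.
Repeatedly combine the two least-probable nodes; the expected code length is the sum of the merged weights.
merge 6/125 + 7/125 → 13/125
merge 3/50 + 11/125 → 37/250
merge 13/125 + 27/250 → 53/250
merge 37/250 + 1/5 → 87/250
merge 53/250 + 27/125 → 107/250
merge 28/125 + 87/250 → 143/250
merge 107/250 + 143/250 → 1
L = 13/125 + 37/250 + 53/250 + 87/250 + 107/250 + 143/250 + 1 = 703/250 = 2.812 bits/symbol.

2.812 bits/symbol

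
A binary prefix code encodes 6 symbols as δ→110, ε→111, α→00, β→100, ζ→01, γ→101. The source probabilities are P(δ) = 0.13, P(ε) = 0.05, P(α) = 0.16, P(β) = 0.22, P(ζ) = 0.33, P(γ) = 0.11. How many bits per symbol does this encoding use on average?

2.51 bits/symbol

L̄ = Σ pᵢ·ℓᵢ = 0.13·3 + 0.05·3 + 0.16·2 + 0.22·3 + 0.33·2 + 0.11·3 = 2.51 bits/symbol.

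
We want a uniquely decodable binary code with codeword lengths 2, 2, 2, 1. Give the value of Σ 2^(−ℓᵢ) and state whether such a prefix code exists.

1.25; no

With common denominator 2^2 = 4: Σ 2^(−ℓᵢ) = 1/4 + 1/4 + 1/4 + 2/4 = 5/4 = 1.25.
Kraft's inequality requires Σ ≤ 1; here Σ = 1.25 > 1, so no such prefix code exists.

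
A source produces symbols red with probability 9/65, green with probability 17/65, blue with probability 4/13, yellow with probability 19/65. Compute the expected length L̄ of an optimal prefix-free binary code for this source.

2 bits/symbol

Repeatedly combine the two least-probable nodes; the expected code length is the sum of the merged weights.
merge 9/65 + 17/65 → 2/5
merge 19/65 + 4/13 → 3/5
merge 2/5 + 3/5 → 1
L = 2/5 + 3/5 + 1 = 2 bits/symbol.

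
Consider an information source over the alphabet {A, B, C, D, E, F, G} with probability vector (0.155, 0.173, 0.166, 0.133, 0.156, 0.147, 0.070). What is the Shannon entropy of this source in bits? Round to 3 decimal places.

H = −Σ pᵢ log₂ pᵢ.
−0.155·log₂(0.155) = 0.4169
−0.173·log₂(0.173) = 0.4379
−0.166·log₂(0.166) = 0.4301
−0.133·log₂(0.133) = 0.3871
−0.156·log₂(0.156) = 0.4181
−0.147·log₂(0.147) = 0.4066
−0.070·log₂(0.070) = 0.2686
Sum ≈ 2.7653 → 2.765 bits.

2.765 bits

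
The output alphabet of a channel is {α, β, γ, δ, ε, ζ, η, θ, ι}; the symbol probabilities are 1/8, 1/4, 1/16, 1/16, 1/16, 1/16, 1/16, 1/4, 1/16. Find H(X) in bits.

2.875 bits

Each probability is a power of 1/2, so log₂(1/p) is an integer.
H = Σ p·log₂(1/p) = 1/8·3 + 1/4·2 + 1/16·4 + 1/16·4 + 1/16·4 + 1/16·4 + 1/16·4 + 1/4·2 + 1/16·4 = 2.875 bits.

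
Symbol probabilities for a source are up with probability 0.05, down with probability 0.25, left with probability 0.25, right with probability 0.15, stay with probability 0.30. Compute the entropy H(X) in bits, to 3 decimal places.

H = −Σ pᵢ log₂ pᵢ.
−0.05·log₂(0.05) = 0.2161
−0.25·log₂(0.25) = 0.5000
−0.25·log₂(0.25) = 0.5000
−0.15·log₂(0.15) = 0.4105
−0.30·log₂(0.30) = 0.5211
Sum ≈ 2.1477 → 2.148 bits.

2.148 bits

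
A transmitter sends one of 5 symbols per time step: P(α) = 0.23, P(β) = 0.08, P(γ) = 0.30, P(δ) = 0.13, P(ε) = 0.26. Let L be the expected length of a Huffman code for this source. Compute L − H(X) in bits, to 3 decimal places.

0.022 bits

Entropy H = −Σ p log₂ p ≈ 2.1882 bits.
Huffman merges: 2/25+13/100→21/100; 21/100+23/100→11/25; 13/50+3/10→14/25; 11/25+14/25→1. L = 221/100 ≈ 2.2100.
L − H = 2.2100 − 2.1882 = 0.022 bits.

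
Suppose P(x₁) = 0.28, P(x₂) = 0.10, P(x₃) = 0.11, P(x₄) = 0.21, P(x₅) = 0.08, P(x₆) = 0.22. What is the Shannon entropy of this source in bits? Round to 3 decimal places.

2.442 bits

H = −Σ pᵢ log₂ pᵢ.
−0.28·log₂(0.28) = 0.5142
−0.10·log₂(0.10) = 0.3322
−0.11·log₂(0.11) = 0.3503
−0.21·log₂(0.21) = 0.4728
−0.08·log₂(0.08) = 0.2915
−0.22·log₂(0.22) = 0.4806
Sum ≈ 2.4416 → 2.442 bits.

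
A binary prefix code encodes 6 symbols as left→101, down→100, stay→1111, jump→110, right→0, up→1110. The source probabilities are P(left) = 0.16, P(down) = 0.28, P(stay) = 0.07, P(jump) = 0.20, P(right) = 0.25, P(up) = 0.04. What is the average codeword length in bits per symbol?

L̄ = Σ pᵢ·ℓᵢ = 0.16·3 + 0.28·3 + 0.07·4 + 0.20·3 + 0.25·1 + 0.04·4 = 2.61 bits/symbol.

2.61 bits/symbol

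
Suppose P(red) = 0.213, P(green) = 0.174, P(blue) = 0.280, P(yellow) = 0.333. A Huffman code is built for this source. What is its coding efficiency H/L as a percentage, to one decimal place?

97.8%

Entropy H = −Σ p log₂ p ≈ 1.9567 bits.
Huffman merges: 87/500+213/1000→387/1000; 7/25+333/1000→613/1000; 387/1000+613/1000→1. L = 2 ≈ 2.0000.
Efficiency = H/L = 1.9567/2.0000 = 97.8%.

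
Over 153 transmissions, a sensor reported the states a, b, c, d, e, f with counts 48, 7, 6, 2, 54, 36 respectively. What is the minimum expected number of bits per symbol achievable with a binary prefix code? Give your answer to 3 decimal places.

2.131 bits/symbol

Probabilities are the counts divided by 153.
Repeatedly combine the two least-probable nodes; the expected code length is the sum of the merged weights.
merge 2/153 + 2/51 → 8/153
merge 7/153 + 8/153 → 5/51
merge 5/51 + 4/17 → 1/3
merge 16/51 + 1/3 → 11/17
merge 6/17 + 11/17 → 1
L = 8/153 + 5/51 + 1/3 + 11/17 + 1 = 326/153 ≈ 2.131 bits/symbol.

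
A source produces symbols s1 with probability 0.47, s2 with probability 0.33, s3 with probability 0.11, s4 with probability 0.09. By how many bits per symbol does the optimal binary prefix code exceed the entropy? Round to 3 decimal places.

0.027 bits

Entropy H = −Σ p log₂ p ≈ 1.7027 bits.
Huffman merges: 9/100+11/100→1/5; 1/5+33/100→53/100; 47/100+53/100→1. L = 173/100 ≈ 1.7300.
L − H = 1.7300 − 1.7027 = 0.027 bits.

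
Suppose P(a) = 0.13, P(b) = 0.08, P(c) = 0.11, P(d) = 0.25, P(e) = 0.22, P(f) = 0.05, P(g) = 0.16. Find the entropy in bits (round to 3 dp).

2.644 bits

H = −Σ pᵢ log₂ pᵢ.
−0.13·log₂(0.13) = 0.3826
−0.08·log₂(0.08) = 0.2915
−0.11·log₂(0.11) = 0.3503
−0.25·log₂(0.25) = 0.5000
−0.22·log₂(0.22) = 0.4806
−0.05·log₂(0.05) = 0.2161
−0.16·log₂(0.16) = 0.4230
Sum ≈ 2.6441 → 2.644 bits.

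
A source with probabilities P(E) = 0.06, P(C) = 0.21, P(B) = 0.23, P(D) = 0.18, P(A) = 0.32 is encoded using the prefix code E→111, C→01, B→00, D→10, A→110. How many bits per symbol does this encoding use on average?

2.38 bits/symbol

L̄ = Σ pᵢ·ℓᵢ = 0.06·3 + 0.21·2 + 0.23·2 + 0.18·2 + 0.32·3 = 2.38 bits/symbol.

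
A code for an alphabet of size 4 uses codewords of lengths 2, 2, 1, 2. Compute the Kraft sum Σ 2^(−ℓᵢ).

With common denominator 2^2 = 4: Σ 2^(−ℓᵢ) = 1/4 + 1/4 + 2/4 + 1/4 = 5/4 = 1.25.

1.25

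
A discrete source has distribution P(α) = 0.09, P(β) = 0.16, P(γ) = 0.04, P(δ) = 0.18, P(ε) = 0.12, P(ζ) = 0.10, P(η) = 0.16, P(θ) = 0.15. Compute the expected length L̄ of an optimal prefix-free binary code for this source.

Repeatedly combine the two least-probable nodes; the expected code length is the sum of the merged weights.
merge 1/25 + 9/100 → 13/100
merge 1/10 + 3/25 → 11/50
merge 13/100 + 3/20 → 7/25
merge 4/25 + 4/25 → 8/25
merge 9/50 + 11/50 → 2/5
merge 7/25 + 8/25 → 3/5
merge 2/5 + 3/5 → 1
L = 13/100 + 11/50 + 7/25 + 8/25 + 2/5 + 3/5 + 1 = 59/20 = 2.95 bits/symbol.

2.95 bits/symbol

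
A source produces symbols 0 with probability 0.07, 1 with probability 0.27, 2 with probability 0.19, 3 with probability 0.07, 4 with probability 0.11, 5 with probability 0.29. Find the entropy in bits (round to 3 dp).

H = −Σ pᵢ log₂ pᵢ.
−0.07·log₂(0.07) = 0.2686
−0.27·log₂(0.27) = 0.5100
−0.19·log₂(0.19) = 0.4552
−0.07·log₂(0.07) = 0.2686
−0.11·log₂(0.11) = 0.3503
−0.29·log₂(0.29) = 0.5179
Sum ≈ 2.3705 → 2.371 bits.

2.371 bits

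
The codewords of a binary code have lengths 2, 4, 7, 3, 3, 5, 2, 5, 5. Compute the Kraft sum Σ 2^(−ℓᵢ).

0.9140625

With common denominator 2^7 = 128: Σ 2^(−ℓᵢ) = 32/128 + 8/128 + 1/128 + 16/128 + 16/128 + 4/128 + 32/128 + 4/128 + 4/128 = 117/128 = 0.9140625.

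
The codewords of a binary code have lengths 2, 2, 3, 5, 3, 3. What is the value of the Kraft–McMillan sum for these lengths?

With common denominator 2^5 = 32: Σ 2^(−ℓᵢ) = 8/32 + 8/32 + 4/32 + 1/32 + 4/32 + 4/32 = 29/32 = 0.90625.

0.90625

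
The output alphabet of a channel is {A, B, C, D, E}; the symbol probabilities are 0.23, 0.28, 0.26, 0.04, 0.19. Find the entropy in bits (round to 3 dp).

H = −Σ pᵢ log₂ pᵢ.
−0.23·log₂(0.23) = 0.4877
−0.28·log₂(0.28) = 0.5142
−0.26·log₂(0.26) = 0.5053
−0.04·log₂(0.04) = 0.1858
−0.19·log₂(0.19) = 0.4552
Sum ≈ 2.1482 → 2.148 bits.

2.148 bits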